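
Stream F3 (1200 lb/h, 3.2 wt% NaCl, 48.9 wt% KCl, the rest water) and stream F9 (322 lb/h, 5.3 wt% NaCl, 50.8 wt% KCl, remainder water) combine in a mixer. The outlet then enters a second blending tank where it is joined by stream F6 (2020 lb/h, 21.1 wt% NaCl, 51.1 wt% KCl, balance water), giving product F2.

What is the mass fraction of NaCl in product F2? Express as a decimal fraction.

0.136

Overall, product flow = 3542 lb/h.
NaCl in = 1200×0.032 + 322×0.053 + 2020×0.211 = 481.69 lb/h.
NaCl fraction in F2 = 0.136.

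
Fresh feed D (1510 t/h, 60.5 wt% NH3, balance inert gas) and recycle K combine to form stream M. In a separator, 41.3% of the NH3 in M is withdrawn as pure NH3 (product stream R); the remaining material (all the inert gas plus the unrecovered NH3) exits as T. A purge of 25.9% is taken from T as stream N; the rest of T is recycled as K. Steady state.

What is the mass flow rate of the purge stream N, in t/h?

inert gas enters only via D and leaves only via the purge: 1510×0.395 = 0.259×(inert gas in T), and the separator passes all inert gas, so inert gas in M = inert gas in T = 2302.9 t/h.
NH3 in M: m_A = 1510×0.605 + (1−0.259)·(1−0.413)·m_A, so m_A = 913.55/0.5650 = 1616.8 t/h.
T = (1−0.413)×1616.8 + 2302.9 = 3252 t/h.
Purge N = 0.259×3252 = 842.26 t/h.

842.3 t/h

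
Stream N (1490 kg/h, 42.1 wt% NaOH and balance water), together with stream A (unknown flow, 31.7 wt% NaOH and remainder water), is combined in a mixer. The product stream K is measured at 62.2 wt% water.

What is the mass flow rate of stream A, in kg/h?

1050 kg/h

Let A be the unknown flow. Total out = 1490 + A.
water balance: 862.71 + 0.683·A = 0.622·(1490 + A)
(0.683 − 0.622)·A = 0.622×1490 − 862.71 = 64.07
A = 64.07 / 0.061 = 1050.3 kg/h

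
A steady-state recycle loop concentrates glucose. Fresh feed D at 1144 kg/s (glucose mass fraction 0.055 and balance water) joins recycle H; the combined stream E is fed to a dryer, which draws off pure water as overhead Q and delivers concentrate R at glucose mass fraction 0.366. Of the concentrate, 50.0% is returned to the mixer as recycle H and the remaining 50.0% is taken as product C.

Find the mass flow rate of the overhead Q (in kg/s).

Overall glucose balance (none leaves overhead): glucose in fresh feed = glucose in product, i.e. 1144×0.055 = (1−0.500)·R·0.366.
R = 62.92/(0.366×0.500) = 343.83 kg/s.
Recycle H = 0.500×343.83 = 171.91 kg/s.
Combined feed E = 1144 + 171.91 = 1315.9 kg/s.
Overhead Q = E − R = 1315.9 − 343.83 = 972.09 kg/s.

972.1 kg/s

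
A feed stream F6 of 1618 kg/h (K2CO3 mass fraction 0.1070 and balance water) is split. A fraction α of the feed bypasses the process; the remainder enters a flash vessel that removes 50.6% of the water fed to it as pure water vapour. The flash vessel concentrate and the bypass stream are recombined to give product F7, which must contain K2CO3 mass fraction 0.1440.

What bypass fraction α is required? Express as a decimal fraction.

All 1618×0.107 = 173.13 kg/h of K2CO3 reaches F7, so F7 = 173.13/0.144 = 1202.3 kg/h and vapour = 415.74 kg/h.
The evaporator receives (1−α)·1618 of feed at 0.893 water and removes 0.506 of that water:
0.506×0.893×(1−α)×1618 = 415.74
(1−α) = 415.74/731.11 = 0.5686;  α = 0.4314.

0.431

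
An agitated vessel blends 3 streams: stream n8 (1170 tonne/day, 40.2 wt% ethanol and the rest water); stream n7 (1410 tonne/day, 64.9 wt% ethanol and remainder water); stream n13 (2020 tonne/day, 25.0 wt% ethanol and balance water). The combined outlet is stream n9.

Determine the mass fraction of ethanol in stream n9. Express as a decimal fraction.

0.411

Total flow out = 1170 + 1410 + 2020 = 4600 tonne/day.
ethanol in = 1170×0.402 + 1410×0.649 + 2020×0.250 = 1890.4 tonne/day.
ethanol mass fraction in n9 = 1890.4/4600 = 0.411.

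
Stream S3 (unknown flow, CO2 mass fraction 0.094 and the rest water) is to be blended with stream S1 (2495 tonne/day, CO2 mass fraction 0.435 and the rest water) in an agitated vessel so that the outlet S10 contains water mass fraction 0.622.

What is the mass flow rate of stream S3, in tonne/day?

500.8 tonne/day

Let S3 be the unknown flow. Total out = 2495 + S3.
water balance: 1409.7 + 0.906·S3 = 0.622·(2495 + S3)
(0.906 − 0.622)·S3 = 0.622×2495 − 1409.7 = 142.22
S3 = 142.22 / 0.284 = 500.76 tonne/day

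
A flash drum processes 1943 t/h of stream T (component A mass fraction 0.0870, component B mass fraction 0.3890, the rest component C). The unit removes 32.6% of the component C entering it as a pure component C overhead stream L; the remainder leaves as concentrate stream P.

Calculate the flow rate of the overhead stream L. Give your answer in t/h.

331.9 t/h

component C entering = 1943×0.524 = 1018.1 t/h; overhead removed = 0.326×1018.1 = 331.91 t/h.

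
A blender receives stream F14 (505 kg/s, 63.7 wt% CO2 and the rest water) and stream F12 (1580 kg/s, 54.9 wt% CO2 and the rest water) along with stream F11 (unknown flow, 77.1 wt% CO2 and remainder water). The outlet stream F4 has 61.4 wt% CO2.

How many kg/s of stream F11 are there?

580.2 kg/s

Let F11 be the unknown flow. Total out = 2085 + F11.
CO2 balance: 1189.1 + 0.771·F11 = 0.614·(2085 + F11)
(0.771 − 0.614)·F11 = 0.614×2085 − 1189.1 = 91.085
F11 = 91.085 / 0.157 = 580.16 kg/s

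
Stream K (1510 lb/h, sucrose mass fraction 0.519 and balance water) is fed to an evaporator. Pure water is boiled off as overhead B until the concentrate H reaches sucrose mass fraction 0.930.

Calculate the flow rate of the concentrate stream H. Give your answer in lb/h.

842.7 lb/h

sucrose is conserved: 1510×0.519 = 783.69 lb/h all reports to the concentrate.
Concentrate = 783.69/(target fraction) = 842.68 lb/h.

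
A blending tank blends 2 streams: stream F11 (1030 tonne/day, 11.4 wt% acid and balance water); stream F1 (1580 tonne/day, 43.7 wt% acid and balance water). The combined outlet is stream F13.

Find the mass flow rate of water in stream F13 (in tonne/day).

1802 tonne/day

water out = water in = 1030×0.886 + 1580×0.563 = 1802.1 tonne/day.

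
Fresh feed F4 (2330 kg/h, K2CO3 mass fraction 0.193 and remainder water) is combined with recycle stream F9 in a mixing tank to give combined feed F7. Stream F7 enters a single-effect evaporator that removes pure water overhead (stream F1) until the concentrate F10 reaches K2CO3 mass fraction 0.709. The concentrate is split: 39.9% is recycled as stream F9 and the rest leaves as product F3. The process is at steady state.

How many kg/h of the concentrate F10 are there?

Overall K2CO3 balance (none leaves overhead): K2CO3 in fresh feed = K2CO3 in product, i.e. 2330×0.193 = (1−0.399)·F10·0.709.
F10 = 449.69/(0.709×0.601) = 1055.3 kg/h.

1055 kg/h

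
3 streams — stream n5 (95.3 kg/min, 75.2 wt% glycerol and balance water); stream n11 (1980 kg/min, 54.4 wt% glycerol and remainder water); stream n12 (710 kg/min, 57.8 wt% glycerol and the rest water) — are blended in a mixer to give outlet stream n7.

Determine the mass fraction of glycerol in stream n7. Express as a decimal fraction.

Total flow out = 95.3 + 1980 + 710 = 2785.3 kg/min.
glycerol in = 95.3×0.752 + 1980×0.544 + 710×0.578 = 1559.2 kg/min.
glycerol mass fraction in n7 = 1559.2/2785.3 = 0.560.

0.560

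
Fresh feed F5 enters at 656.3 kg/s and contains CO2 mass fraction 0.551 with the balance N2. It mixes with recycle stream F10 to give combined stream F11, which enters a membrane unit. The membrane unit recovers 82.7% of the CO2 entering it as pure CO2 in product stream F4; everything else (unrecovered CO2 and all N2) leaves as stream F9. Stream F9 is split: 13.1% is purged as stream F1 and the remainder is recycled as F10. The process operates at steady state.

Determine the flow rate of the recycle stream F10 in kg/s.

2019 kg/s

N2 enters only via F5 and leaves only via the purge: 656.3×0.449 = 0.131×(N2 in F9), and the membrane unit passes all N2, so N2 in F11 = N2 in F9 = 2249.5 kg/s.
CO2 in F11: m_A = 656.3×0.551 + (1−0.131)·(1−0.827)·m_A, so m_A = 361.62/0.8497 = 425.61 kg/s.
F9 = (1−0.827)×425.61 + 2249.5 = 2323.1 kg/s.
Recycle F10 = (1−0.131)×2323.1 = 2018.8 kg/s.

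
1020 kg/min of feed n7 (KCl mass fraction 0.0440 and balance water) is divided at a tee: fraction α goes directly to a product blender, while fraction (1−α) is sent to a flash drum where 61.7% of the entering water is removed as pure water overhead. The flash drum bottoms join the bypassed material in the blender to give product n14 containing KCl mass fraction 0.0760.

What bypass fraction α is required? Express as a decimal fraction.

All 1020×0.044 = 44.88 kg/min of KCl reaches n14, so n14 = 44.88/0.076 = 590.53 kg/min and vapour = 429.47 kg/min.
The evaporator receives (1−α)·1020 of feed at 0.956 water and removes 0.617 of that water:
0.617×0.956×(1−α)×1020 = 429.47
(1−α) = 429.47/601.65 = 0.7138;  α = 0.2862.

0.286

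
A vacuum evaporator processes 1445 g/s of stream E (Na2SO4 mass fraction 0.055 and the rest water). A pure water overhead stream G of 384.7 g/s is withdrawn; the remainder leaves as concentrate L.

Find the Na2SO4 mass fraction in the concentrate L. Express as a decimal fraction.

0.075

Na2SO4 is not removed: 1445×0.055 = 79.475 g/s of Na2SO4 enters L.
Concentrate = 1445 − 384.7 = 1060.3 g/s.
Mass fraction = 79.475/1060.3 = 0.075.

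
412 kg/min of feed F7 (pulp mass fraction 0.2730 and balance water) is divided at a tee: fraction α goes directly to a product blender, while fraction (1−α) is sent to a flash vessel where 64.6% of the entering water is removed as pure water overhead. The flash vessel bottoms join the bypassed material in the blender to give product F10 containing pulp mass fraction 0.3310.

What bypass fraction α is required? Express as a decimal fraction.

0.627

All 412×0.273 = 112.48 kg/min of pulp reaches F10, so F10 = 112.48/0.331 = 339.81 kg/min and vapour = 72.193 kg/min.
The evaporator receives (1−α)·412 of feed at 0.727 water and removes 0.646 of that water:
0.646×0.727×(1−α)×412 = 72.193
(1−α) = 72.193/193.49 = 0.3731;  α = 0.6269.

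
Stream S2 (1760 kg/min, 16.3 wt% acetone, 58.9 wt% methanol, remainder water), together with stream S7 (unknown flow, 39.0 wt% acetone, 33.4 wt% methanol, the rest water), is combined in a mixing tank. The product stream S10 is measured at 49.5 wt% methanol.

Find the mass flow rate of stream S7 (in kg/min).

1028 kg/min

Let S7 be the unknown flow. Total out = 1760 + S7.
methanol balance: 1036.6 + 0.334·S7 = 0.495·(1760 + S7)
(0.334 − 0.495)·S7 = 0.495×1760 − 1036.6 = -165.44
S7 = -165.44 / -0.161 = 1027.6 kg/min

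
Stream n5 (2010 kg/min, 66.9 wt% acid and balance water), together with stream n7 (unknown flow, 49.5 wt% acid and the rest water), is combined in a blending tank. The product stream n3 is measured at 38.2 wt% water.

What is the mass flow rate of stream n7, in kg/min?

Let n7 be the unknown flow. Total out = 2010 + n7.
water balance: 665.31 + 0.505·n7 = 0.382·(2010 + n7)
(0.505 − 0.382)·n7 = 0.382×2010 − 665.31 = 102.51
n7 = 102.51 / 0.123 = 833.41 kg/min

833.4 kg/min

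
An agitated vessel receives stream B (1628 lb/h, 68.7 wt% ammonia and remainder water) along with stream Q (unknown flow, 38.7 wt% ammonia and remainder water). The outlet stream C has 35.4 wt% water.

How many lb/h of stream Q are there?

Let Q be the unknown flow. Total out = 1628 + Q.
water balance: 509.56 + 0.613·Q = 0.354·(1628 + Q)
(0.613 − 0.354)·Q = 0.354×1628 − 509.56 = 66.748
Q = 66.748 / 0.259 = 257.71 lb/h

257.7 lb/h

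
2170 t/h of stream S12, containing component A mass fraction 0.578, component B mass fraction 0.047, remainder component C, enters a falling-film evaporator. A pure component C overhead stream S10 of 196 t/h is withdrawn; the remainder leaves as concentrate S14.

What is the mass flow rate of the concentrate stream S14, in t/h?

Concentrate = 2170 − 196 = 1974 t/h.

1974 t/h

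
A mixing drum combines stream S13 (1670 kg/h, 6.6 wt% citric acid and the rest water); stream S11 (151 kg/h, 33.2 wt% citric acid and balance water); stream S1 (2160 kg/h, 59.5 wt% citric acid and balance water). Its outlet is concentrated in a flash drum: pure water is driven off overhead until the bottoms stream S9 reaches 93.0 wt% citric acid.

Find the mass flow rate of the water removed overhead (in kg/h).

2427 kg/h

citric acid entering = 1670×0.066 + 151×0.332 + 2160×0.595 = 1445.6 kg/h.
All citric acid reports to S9, so S9 = 1445.6/0.930 = 1554.4 kg/h.
Total feed = 3981 kg/h; overhead = 3981 − 1554.4 = 2426.6 kg/h.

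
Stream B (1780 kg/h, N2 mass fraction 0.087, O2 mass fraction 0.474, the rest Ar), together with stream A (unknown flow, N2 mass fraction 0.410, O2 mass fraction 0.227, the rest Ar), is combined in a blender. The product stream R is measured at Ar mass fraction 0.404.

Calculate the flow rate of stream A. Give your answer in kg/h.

Let A be the unknown flow. Total out = 1780 + A.
Ar balance: 781.42 + 0.363·A = 0.404·(1780 + A)
(0.363 − 0.404)·A = 0.404×1780 − 781.42 = -62.3
A = -62.3 / -0.041 = 1519.5 kg/h

1520 kg/h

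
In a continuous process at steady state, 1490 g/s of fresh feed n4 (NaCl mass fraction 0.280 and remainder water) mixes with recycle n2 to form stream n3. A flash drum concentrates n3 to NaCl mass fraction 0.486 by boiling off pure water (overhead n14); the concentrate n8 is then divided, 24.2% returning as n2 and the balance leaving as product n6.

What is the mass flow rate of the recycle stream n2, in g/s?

274.1 g/s

Overall NaCl balance (none leaves overhead): NaCl in fresh feed = NaCl in product, i.e. 1490×0.280 = (1−0.242)·n8·0.486.
n8 = 417.2/(0.486×0.758) = 1132.5 g/s.
Recycle n2 = 0.242×1132.5 = 274.07 g/s.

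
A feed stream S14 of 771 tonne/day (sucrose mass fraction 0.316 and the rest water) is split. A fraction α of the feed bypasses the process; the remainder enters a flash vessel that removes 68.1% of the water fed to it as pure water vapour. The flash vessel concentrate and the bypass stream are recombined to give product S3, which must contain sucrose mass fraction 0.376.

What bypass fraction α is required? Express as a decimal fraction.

0.657

All 771×0.316 = 243.64 tonne/day of sucrose reaches S3, so S3 = 243.64/0.376 = 647.97 tonne/day and vapour = 123.03 tonne/day.
The evaporator receives (1−α)·771 of feed at 0.684 water and removes 0.681 of that water:
0.681×0.684×(1−α)×771 = 123.03
(1−α) = 123.03/359.13 = 0.3426;  α = 0.6574.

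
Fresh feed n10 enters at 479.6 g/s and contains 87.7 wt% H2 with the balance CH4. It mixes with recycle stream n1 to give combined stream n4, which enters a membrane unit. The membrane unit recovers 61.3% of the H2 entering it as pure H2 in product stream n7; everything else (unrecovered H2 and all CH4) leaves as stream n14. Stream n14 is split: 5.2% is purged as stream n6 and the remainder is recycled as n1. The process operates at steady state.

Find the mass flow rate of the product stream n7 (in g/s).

H2 in n4: m_A = 479.6×0.877 + (1−0.052)·(1−0.613)·m_A, so m_A = 420.61/0.6331 = 664.34 g/s.
Product n7 = 0.613×664.34 = 407.24 g/s.

407.2 g/s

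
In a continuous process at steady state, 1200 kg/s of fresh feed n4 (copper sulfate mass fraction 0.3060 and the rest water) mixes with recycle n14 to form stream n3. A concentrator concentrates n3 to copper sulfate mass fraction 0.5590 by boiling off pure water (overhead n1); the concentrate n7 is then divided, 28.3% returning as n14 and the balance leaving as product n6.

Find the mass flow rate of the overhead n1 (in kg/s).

543.1 kg/s

Overall copper sulfate balance (none leaves overhead): copper sulfate in fresh feed = copper sulfate in product, i.e. 1200×0.306 = (1−0.283)·n7·0.559.
n7 = 367.2/(0.559×0.717) = 916.16 kg/s.
Recycle n14 = 0.283×916.16 = 259.27 kg/s.
Combined feed n3 = 1200 + 259.27 = 1459.3 kg/s.
Overhead n1 = n3 − n7 = 1459.3 − 916.16 = 543.11 kg/s.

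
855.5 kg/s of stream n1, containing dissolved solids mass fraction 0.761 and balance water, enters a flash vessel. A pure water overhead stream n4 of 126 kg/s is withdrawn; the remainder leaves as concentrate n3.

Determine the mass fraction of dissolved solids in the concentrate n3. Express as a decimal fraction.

0.892

dissolved solids is not removed: 855.5×0.761 = 651.04 kg/s of dissolved solids enters n3.
Concentrate = 855.5 − 126 = 729.5 kg/s.
Mass fraction = 651.04/729.5 = 0.892.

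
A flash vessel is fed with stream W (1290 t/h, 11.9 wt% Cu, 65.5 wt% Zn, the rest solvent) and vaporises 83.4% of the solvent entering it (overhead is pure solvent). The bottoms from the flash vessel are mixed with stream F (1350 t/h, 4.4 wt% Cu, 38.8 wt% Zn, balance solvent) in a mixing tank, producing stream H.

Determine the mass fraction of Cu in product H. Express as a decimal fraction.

0.089

Vapour removed = 0.834×0.226×1290 = 243.14 t/h; concentrate = 1046.9 t/h.
Cu reaching the mixer = 153.51 (from concentrate) + 1350×0.044 = 212.91 t/h.
Product flow = 1046.9 + 1350 = 2396.9 t/h; Cu fraction = 0.089.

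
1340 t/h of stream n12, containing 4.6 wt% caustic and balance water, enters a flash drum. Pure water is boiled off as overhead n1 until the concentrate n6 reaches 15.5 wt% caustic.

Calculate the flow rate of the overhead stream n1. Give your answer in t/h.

caustic is conserved: 1340×0.046 = 61.64 t/h all reports to the concentrate.
Concentrate = 61.64/(target fraction) = 397.68 t/h.
Overhead = 1340 − 397.68 = 942.32 t/h.

942.3 t/h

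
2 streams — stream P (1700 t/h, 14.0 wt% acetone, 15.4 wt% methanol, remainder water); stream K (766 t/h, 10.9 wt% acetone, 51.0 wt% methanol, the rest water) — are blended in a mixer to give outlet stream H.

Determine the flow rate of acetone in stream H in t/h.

321.5 t/h

acetone out = acetone in = 1700×0.140 + 766×0.109 = 321.49 t/h.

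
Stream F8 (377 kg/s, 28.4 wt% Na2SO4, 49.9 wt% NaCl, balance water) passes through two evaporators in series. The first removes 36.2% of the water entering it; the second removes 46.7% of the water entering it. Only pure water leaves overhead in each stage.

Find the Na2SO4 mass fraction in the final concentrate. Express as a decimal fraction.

water in feed = 377×0.217 = 81.809 kg/s.
After stage 1: water left = (1−0.362)×81.809 = 52.194; stream total = 347.39 kg/s.
After stage 2: water left = (1−0.467)×52.194 = 27.819; final concentrate = 323.01 kg/s.
Na2SO4 fraction = 107.07/323.01 = 0.3315.

0.3315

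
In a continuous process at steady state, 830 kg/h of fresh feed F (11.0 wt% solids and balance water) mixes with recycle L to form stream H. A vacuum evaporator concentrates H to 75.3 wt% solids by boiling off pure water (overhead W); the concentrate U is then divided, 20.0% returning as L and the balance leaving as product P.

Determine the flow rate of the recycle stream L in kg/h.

30.31 kg/h

Overall solids balance (none leaves overhead): solids in fresh feed = solids in product, i.e. 830×0.110 = (1−0.200)·U·0.753.
U = 91.3/(0.753×0.800) = 151.56 kg/h.
Recycle L = 0.200×151.56 = 30.312 kg/h.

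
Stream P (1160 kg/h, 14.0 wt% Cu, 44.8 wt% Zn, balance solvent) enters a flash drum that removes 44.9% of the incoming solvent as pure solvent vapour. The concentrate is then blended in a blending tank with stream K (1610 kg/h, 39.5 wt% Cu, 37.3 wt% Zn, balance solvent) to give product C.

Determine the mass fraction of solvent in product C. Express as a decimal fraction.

0.249

Vapour removed = 0.449×0.412×1160 = 214.59 kg/h; concentrate = 945.41 kg/h.
solvent reaching the mixer = 263.33 (from concentrate) + 1610×0.232 = 636.85 kg/h.
Product flow = 945.41 + 1610 = 2555.4 kg/h; solvent fraction = 0.249.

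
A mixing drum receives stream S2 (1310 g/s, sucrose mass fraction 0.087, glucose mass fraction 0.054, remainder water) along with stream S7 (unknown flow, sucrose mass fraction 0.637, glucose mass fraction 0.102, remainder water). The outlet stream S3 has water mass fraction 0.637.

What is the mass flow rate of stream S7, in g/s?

773.5 g/s

Let S7 be the unknown flow. Total out = 1310 + S7.
water balance: 1125.3 + 0.261·S7 = 0.637·(1310 + S7)
(0.261 − 0.637)·S7 = 0.637×1310 − 1125.3 = -290.82
S7 = -290.82 / -0.376 = 773.46 g/s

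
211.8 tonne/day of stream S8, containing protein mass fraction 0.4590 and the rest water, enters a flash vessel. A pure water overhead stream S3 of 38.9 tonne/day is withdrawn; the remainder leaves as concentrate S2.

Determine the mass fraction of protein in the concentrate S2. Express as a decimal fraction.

0.5623

protein is not removed: 211.8×0.459 = 97.216 tonne/day of protein enters S2.
Concentrate = 211.8 − 38.9 = 172.9 tonne/day.
Mass fraction = 97.216/172.9 = 0.5623.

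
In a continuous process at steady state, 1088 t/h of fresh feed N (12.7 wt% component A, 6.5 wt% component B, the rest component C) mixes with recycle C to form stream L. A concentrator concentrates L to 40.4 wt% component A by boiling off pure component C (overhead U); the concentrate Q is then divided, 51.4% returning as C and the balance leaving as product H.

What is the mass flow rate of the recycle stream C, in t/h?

361.7 t/h

Overall component A balance (none leaves overhead): component A in fresh feed = component A in product, i.e. 1088×0.127 = (1−0.514)·Q·0.404.
Q = 138.18/(0.404×0.486) = 703.74 t/h.
Recycle C = 0.514×703.74 = 361.72 t/h.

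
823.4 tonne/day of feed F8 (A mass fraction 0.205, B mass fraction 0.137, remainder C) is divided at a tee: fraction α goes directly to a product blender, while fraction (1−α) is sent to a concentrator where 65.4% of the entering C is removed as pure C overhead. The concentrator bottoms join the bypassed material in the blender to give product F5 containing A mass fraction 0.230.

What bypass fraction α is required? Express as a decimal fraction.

0.747

All 823.4×0.205 = 168.8 tonne/day of A reaches F5, so F5 = 168.8/0.230 = 733.9 tonne/day and vapour = 89.5 tonne/day.
The evaporator receives (1−α)·823.4 of feed at 0.658 C and removes 0.654 of that C:
0.654×0.658×(1−α)×823.4 = 89.5
(1−α) = 89.5/354.34 = 0.2526;  α = 0.7474.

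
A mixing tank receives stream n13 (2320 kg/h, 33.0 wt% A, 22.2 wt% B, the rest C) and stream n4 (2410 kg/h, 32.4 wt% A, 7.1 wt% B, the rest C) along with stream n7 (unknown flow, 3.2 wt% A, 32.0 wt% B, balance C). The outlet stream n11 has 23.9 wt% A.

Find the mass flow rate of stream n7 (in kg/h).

Let n7 be the unknown flow. Total out = 4730 + n7.
A balance: 1546.4 + 0.032·n7 = 0.239·(4730 + n7)
(0.032 − 0.239)·n7 = 0.239×4730 − 1546.4 = -415.97
n7 = -415.97 / -0.207 = 2009.5 kg/h

2010 kg/h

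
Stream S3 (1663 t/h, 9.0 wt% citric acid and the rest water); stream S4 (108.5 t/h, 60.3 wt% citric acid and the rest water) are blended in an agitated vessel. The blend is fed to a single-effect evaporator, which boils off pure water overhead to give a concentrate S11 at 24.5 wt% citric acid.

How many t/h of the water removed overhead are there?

citric acid entering = 1663×0.090 + 108.5×0.603 = 215.1 t/h.
All citric acid reports to S11, so S11 = 215.1/0.245 = 877.94 t/h.
Total feed = 1771.5 t/h; overhead = 1771.5 − 877.94 = 893.56 t/h.

893.6 t/h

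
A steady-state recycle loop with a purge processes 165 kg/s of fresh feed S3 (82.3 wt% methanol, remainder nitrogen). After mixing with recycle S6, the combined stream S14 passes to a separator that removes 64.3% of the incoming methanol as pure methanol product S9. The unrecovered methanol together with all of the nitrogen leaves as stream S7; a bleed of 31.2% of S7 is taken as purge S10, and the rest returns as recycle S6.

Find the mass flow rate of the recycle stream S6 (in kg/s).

108.6 kg/s

nitrogen enters only via S3 and leaves only via the purge: 165×0.177 = 0.312×(nitrogen in S7), and the separator passes all nitrogen, so nitrogen in S14 = nitrogen in S7 = 93.606 kg/s.
methanol in S14: m_A = 165×0.823 + (1−0.312)·(1−0.643)·m_A, so m_A = 135.79/0.7544 = 180.01 kg/s.
S7 = (1−0.643)×180.01 + 93.606 = 157.87 kg/s.
Recycle S6 = (1−0.312)×157.87 = 108.61 kg/s.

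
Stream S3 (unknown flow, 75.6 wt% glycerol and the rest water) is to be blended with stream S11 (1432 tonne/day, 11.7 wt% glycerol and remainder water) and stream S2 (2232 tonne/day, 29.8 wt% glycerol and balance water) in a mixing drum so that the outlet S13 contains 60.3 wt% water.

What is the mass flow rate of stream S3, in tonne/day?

Let S3 be the unknown flow. Total out = 3664 + S3.
water balance: 2831.3 + 0.244·S3 = 0.603·(3664 + S3)
(0.244 − 0.603)·S3 = 0.603×3664 − 2831.3 = -621.93
S3 = -621.93 / -0.359 = 1732.4 tonne/day

1732 tonne/day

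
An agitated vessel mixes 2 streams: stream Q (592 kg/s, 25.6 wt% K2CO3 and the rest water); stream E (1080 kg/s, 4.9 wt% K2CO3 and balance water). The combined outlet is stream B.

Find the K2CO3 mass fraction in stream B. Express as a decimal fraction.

0.1223

Total flow out = 592 + 1080 = 1672 kg/s.
K2CO3 in = 592×0.256 + 1080×0.049 = 204.47 kg/s.
K2CO3 mass fraction in B = 204.47/1672 = 0.1223.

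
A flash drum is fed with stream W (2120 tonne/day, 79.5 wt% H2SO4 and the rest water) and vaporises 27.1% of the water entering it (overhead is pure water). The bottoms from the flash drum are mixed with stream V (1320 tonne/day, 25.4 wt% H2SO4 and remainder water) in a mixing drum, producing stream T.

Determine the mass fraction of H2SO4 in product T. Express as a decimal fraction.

0.6082

Vapour removed = 0.271×0.205×2120 = 117.78 tonne/day; concentrate = 2002.2 tonne/day.
H2SO4 reaching the mixer = 1685.4 (from concentrate) + 1320×0.254 = 2020.7 tonne/day.
Product flow = 2002.2 + 1320 = 3322.2 tonne/day; H2SO4 fraction = 0.6082.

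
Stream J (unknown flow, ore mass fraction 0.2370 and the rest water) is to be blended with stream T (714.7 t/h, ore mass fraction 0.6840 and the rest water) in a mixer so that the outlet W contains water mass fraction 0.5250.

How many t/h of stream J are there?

Let J be the unknown flow. Total out = 714.7 + J.
water balance: 225.85 + 0.763·J = 0.525·(714.7 + J)
(0.763 − 0.525)·J = 0.525×714.7 − 225.85 = 149.37
J = 149.37 / 0.238 = 627.61 t/h

627.6 t/h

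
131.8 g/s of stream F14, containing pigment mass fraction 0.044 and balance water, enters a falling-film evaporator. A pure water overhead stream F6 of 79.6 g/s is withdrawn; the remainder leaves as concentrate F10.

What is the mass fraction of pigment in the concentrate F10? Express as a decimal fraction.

pigment is not removed: 131.8×0.044 = 5.7992 g/s of pigment enters F10.
Concentrate = 131.8 − 79.6 = 52.2 g/s.
Mass fraction = 5.7992/52.2 = 0.111.

0.111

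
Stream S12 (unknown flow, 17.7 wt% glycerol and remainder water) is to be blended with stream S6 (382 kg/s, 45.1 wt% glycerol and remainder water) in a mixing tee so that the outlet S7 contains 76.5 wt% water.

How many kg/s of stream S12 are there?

Let S12 be the unknown flow. Total out = 382 + S12.
water balance: 209.72 + 0.823·S12 = 0.765·(382 + S12)
(0.823 − 0.765)·S12 = 0.765×382 − 209.72 = 82.512
S12 = 82.512 / 0.058 = 1422.6 kg/s

1423 kg/s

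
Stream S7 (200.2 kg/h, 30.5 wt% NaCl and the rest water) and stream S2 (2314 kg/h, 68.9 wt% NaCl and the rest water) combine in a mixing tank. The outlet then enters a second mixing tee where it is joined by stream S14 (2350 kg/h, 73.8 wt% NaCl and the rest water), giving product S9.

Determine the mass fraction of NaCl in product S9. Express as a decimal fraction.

Overall, product flow = 4864.2 kg/h.
NaCl in = 200.2×0.305 + 2314×0.689 + 2350×0.738 = 3389.7 kg/h.
NaCl fraction in S9 = 0.697.

0.697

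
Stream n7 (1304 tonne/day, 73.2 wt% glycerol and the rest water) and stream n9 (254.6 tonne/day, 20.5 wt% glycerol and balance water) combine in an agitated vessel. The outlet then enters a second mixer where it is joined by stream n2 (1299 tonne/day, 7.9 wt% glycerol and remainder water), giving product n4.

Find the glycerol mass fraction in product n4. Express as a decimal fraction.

0.388

Overall, product flow = 2857.6 tonne/day.
glycerol in = 1304×0.732 + 254.6×0.205 + 1299×0.079 = 1109.3 tonne/day.
glycerol fraction in n4 = 0.388.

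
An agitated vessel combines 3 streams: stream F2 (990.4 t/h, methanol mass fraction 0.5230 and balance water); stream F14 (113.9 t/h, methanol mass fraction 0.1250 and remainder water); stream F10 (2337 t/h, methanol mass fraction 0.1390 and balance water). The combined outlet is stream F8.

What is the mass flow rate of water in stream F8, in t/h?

water out = water in = 990.4×0.477 + 113.9×0.875 + 2337×0.861 = 2584.2 t/h.

2584 t/h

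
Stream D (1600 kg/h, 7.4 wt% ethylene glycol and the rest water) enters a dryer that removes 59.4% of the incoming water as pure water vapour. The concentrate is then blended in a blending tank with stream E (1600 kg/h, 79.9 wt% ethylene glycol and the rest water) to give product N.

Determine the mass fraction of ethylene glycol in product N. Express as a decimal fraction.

0.602

Vapour removed = 0.594×0.926×1600 = 880.07 kg/h; concentrate = 719.93 kg/h.
ethylene glycol reaching the mixer = 118.4 (from concentrate) + 1600×0.799 = 1396.8 kg/h.
Product flow = 719.93 + 1600 = 2319.9 kg/h; ethylene glycol fraction = 0.602.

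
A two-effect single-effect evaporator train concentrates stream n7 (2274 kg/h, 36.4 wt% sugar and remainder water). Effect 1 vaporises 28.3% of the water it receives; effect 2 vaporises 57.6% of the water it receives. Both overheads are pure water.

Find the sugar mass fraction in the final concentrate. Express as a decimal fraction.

water in feed = 2274×0.636 = 1446.3 kg/h.
After stage 1: water left = (1−0.283)×1446.3 = 1037; stream total = 1864.7 kg/h.
After stage 2: water left = (1−0.576)×1037 = 439.68; final concentrate = 1267.4 kg/h.
sugar fraction = 827.74/1267.4 = 0.6531.

0.6531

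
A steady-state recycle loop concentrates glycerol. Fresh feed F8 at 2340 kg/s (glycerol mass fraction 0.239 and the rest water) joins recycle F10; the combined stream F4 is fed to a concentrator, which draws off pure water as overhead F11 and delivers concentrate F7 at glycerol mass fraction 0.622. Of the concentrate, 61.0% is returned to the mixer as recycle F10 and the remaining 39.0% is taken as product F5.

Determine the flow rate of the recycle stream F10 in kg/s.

Overall glycerol balance (none leaves overhead): glycerol in fresh feed = glycerol in product, i.e. 2340×0.239 = (1−0.610)·F7·0.622.
F7 = 559.26/(0.622×0.390) = 2305.5 kg/s.
Recycle F10 = 0.610×2305.5 = 1406.3 kg/s.

1406 kg/s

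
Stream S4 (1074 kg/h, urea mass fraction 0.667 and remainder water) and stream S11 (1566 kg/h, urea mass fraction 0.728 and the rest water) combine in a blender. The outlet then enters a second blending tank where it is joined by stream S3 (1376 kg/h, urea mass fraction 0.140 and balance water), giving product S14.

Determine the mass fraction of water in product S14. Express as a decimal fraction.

0.490

Overall, product flow = 4016 kg/h.
water in = 1074×0.333 + 1566×0.272 + 1376×0.860 = 1967 kg/h.
water fraction in S14 = 0.490.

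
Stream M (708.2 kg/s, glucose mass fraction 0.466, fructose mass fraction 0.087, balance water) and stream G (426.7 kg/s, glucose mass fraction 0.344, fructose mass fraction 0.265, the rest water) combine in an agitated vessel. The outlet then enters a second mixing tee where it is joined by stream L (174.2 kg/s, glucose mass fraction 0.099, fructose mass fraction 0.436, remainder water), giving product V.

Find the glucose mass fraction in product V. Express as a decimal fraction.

Overall, product flow = 1309.1 kg/s.
glucose in = 708.2×0.466 + 426.7×0.344 + 174.2×0.099 = 494.05 kg/s.
glucose fraction in V = 0.377.

0.377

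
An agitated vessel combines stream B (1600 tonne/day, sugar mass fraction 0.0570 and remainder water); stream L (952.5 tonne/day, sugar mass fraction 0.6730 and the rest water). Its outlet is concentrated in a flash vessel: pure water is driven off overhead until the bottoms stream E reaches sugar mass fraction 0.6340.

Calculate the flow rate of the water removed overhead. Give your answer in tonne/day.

1398 tonne/day

sugar entering = 1600×0.057 + 952.5×0.673 = 732.23 tonne/day.
All sugar reports to E, so E = 732.23/0.634 = 1154.9 tonne/day.
Total feed = 2552.5 tonne/day; overhead = 2552.5 − 1154.9 = 1397.6 tonne/day.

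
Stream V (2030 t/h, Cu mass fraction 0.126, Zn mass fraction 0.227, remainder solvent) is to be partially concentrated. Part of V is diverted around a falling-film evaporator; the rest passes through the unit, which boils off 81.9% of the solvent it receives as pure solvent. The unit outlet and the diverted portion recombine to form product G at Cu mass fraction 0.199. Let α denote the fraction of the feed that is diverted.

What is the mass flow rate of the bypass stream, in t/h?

All 2030×0.126 = 255.78 t/h of Cu reaches G, so G = 255.78/0.199 = 1285.3 t/h and vapour = 744.67 t/h.
The evaporator receives (1−α)·2030 of feed at 0.647 solvent and removes 0.819 of that solvent:
0.819×0.647×(1−α)×2030 = 744.67
(1−α) = 744.67/1075.7 = 0.6923;  α = 0.3077.
Bypass flow = 0.3077×2030 = 624.67 t/h.

624.7 t/h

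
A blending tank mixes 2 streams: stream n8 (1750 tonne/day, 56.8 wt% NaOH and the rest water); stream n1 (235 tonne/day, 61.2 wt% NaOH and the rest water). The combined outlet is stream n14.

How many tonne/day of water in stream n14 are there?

847.2 tonne/day

water out = water in = 1750×0.432 + 235×0.388 = 847.18 tonne/day.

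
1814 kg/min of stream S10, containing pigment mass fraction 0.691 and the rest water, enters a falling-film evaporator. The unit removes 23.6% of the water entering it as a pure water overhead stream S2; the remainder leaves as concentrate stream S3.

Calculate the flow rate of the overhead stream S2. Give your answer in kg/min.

water entering = 1814×0.309 = 560.53 kg/min; overhead removed = 0.236×560.53 = 132.28 kg/min.

132.3 kg/min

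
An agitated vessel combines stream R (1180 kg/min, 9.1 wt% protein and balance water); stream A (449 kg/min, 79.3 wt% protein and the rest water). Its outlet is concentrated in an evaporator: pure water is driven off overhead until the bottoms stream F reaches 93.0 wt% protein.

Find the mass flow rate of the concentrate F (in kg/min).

protein entering = 1180×0.091 + 449×0.793 = 463.44 kg/min.
All protein reports to F, so F = 463.44/0.930 = 498.32 kg/min.

498.3 kg/min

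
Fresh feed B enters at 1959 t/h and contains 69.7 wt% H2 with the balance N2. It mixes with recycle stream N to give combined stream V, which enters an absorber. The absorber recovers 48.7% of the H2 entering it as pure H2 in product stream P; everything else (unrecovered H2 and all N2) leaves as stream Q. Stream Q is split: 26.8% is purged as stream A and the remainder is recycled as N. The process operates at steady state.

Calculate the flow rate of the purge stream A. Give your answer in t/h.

N2 enters only via B and leaves only via the purge: 1959×0.303 = 0.268×(N2 in Q), and the absorber passes all N2, so N2 in V = N2 in Q = 2214.8 t/h.
H2 in V: m_A = 1959×0.697 + (1−0.268)·(1−0.487)·m_A, so m_A = 1365.4/0.6245 = 2186.5 t/h.
Q = (1−0.487)×2186.5 + 2214.8 = 3336.5 t/h.
Purge A = 0.268×3336.5 = 894.18 t/h.

894.2 t/h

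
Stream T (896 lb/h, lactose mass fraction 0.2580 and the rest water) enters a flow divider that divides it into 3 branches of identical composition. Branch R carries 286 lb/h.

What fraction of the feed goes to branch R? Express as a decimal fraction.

Fraction to R = 286/896 = 0.3192.

0.319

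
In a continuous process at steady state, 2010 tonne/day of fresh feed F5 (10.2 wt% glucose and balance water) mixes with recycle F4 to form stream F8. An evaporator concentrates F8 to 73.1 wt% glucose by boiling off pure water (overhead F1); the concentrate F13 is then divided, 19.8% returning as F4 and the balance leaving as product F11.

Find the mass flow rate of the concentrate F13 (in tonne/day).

349.7 tonne/day

Overall glucose balance (none leaves overhead): glucose in fresh feed = glucose in product, i.e. 2010×0.102 = (1−0.198)·F13·0.731.
F13 = 205.02/(0.731×0.802) = 349.71 tonne/day.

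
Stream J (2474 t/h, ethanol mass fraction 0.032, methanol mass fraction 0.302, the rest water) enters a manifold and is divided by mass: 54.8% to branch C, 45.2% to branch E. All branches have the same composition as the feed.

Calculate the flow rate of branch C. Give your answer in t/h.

Branch C flow = 0.548×2474 = 1355.8 t/h.

1356 t/h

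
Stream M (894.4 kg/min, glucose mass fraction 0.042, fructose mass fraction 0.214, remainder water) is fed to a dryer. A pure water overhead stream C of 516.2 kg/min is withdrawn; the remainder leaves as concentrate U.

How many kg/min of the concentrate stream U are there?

Concentrate = 894.4 − 516.2 = 378.2 kg/min.

378.2 kg/min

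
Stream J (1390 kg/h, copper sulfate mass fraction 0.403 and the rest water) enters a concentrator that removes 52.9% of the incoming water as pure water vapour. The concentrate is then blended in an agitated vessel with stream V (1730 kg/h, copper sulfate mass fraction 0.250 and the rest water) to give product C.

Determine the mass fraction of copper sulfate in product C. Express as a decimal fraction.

Vapour removed = 0.529×0.597×1390 = 438.98 kg/h; concentrate = 951.02 kg/h.
copper sulfate reaching the mixer = 560.17 (from concentrate) + 1730×0.250 = 992.67 kg/h.
Product flow = 951.02 + 1730 = 2681 kg/h; copper sulfate fraction = 0.370.

0.370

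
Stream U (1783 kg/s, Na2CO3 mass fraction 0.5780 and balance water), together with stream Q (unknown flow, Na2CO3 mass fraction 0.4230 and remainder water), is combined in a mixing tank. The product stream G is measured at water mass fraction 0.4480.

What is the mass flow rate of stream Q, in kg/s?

Let Q be the unknown flow. Total out = 1783 + Q.
water balance: 752.43 + 0.577·Q = 0.448·(1783 + Q)
(0.577 − 0.448)·Q = 0.448×1783 − 752.43 = 46.358
Q = 46.358 / 0.129 = 359.36 kg/s

359.4 kg/s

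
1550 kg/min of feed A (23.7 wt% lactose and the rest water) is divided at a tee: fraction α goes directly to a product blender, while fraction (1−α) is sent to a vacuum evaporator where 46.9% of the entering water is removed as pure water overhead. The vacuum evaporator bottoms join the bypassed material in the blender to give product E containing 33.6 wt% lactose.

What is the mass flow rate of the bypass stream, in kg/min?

273.8 kg/min

All 1550×0.237 = 367.35 kg/min of lactose reaches E, so E = 367.35/0.336 = 1093.3 kg/min and vapour = 456.7 kg/min.
The evaporator receives (1−α)·1550 of feed at 0.763 water and removes 0.469 of that water:
0.469×0.763×(1−α)×1550 = 456.7
(1−α) = 456.7/554.66 = 0.8234;  α = 0.1766.
Bypass flow = 0.1766×1550 = 273.77 kg/min.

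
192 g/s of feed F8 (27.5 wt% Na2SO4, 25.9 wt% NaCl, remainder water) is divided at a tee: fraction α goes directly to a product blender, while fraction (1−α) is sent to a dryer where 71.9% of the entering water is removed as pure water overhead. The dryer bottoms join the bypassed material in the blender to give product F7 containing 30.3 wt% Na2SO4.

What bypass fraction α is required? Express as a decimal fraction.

0.724

All 192×0.275 = 52.8 g/s of Na2SO4 reaches F7, so F7 = 52.8/0.303 = 174.26 g/s and vapour = 17.743 g/s.
The evaporator receives (1−α)·192 of feed at 0.466 water and removes 0.719 of that water:
0.719×0.466×(1−α)×192 = 17.743
(1−α) = 17.743/64.33 = 0.2758;  α = 0.7242.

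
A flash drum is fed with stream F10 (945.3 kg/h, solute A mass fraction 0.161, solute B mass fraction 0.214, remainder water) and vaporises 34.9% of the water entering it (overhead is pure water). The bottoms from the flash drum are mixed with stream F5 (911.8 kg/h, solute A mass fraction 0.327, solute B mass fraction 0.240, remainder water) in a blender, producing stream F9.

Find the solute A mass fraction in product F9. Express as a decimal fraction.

Vapour removed = 0.349×0.625×945.3 = 206.19 kg/h; concentrate = 739.11 kg/h.
solute A reaching the mixer = 152.19 (from concentrate) + 911.8×0.327 = 450.35 kg/h.
Product flow = 739.11 + 911.8 = 1650.9 kg/h; solute A fraction = 0.273.

0.273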